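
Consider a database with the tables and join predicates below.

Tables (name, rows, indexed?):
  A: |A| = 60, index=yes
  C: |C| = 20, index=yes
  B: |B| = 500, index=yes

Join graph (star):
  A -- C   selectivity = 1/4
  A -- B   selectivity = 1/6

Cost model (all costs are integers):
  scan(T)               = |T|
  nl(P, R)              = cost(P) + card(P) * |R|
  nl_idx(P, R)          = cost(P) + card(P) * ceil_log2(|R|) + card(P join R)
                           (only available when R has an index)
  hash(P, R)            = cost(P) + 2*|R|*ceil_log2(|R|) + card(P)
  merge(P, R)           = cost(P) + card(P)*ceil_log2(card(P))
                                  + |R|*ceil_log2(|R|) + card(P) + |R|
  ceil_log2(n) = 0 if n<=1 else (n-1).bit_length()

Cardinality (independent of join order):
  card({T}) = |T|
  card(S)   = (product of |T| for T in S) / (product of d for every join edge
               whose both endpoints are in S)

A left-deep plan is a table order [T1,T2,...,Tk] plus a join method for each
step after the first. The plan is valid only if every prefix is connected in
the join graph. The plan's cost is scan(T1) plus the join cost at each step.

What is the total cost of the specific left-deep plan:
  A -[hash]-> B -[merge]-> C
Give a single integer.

79240

step 1: scan A: cost=60, card=60
step 2: join B via hash
    card(P join B) = 60*500/(6) = 5000
    cost = 60 + 2*500*9 + 60 = 9120
step 3: join C via merge
    card(P join C) = 5000*20/(4) = 25000
    cost = 9120 + 5000*13 + 20*5 + 5000 + 20 = 79240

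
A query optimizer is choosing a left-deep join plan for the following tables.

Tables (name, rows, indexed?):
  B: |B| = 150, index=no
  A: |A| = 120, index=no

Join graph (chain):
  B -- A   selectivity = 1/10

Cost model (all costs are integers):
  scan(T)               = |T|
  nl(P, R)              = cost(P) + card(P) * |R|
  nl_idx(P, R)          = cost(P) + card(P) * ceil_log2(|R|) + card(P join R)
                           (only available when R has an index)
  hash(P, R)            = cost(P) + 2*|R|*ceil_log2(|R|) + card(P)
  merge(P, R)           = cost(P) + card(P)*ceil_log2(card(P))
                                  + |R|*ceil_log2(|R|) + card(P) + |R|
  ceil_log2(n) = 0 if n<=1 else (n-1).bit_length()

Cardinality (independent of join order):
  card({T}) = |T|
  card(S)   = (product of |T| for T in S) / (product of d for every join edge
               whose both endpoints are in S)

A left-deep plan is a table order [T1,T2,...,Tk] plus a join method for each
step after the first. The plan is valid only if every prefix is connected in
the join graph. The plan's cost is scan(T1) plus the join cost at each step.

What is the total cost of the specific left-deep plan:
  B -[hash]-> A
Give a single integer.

1980

step 1: scan B: cost=150, card=150
step 2: join A via hash
    card(P join A) = 150*120/(10) = 1800
    cost = 150 + 2*120*7 + 150 = 1980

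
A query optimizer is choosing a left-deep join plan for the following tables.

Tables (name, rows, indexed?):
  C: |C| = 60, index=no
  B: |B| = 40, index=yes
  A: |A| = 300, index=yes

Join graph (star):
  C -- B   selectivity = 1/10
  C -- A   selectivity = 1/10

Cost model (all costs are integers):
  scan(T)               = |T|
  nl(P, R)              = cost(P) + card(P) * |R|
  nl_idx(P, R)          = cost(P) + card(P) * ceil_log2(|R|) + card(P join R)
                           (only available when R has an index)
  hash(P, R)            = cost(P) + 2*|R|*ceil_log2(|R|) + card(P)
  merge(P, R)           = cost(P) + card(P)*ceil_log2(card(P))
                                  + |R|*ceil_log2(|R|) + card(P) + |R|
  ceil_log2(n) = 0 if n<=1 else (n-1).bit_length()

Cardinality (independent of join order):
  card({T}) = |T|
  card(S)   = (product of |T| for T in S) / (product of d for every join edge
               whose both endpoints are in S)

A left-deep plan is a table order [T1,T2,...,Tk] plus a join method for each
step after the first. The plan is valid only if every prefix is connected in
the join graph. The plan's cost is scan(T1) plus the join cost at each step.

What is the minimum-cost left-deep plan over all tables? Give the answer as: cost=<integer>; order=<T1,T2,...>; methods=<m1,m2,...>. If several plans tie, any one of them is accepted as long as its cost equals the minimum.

Selinger DP (subsets sized 1..n):
  {C}: scan cost=60, card=60
  {B}: scan cost=40, card=40
  {A}: scan cost=300, card=300
  {BC}: card=240; try (B,hash)→600, (B,nl_idx)→660, (C,merge)→740, (B,merge)→760, (C,hash)→800, (C,nl)→2440 …(+1); best=600 via (B,hash)
  {AC}: card=1800; try (C,hash)→1320, (A,nl_idx)→2400, (A,merge)→3480, (C,merge)→3720, (A,hash)→5520, (A,nl)→18060 …(+1); best=1320 via (C,hash)
  {ABC}: card=7200; try (B,hash)→3600, (A,merge)→5760, (A,hash)→6240, (A,nl_idx)→9960, (B,nl_idx)→19320, (B,merge)→23200 …(+2); best=3600 via (B,hash)

cost=3600; order=A,C,B; methods=hash,hash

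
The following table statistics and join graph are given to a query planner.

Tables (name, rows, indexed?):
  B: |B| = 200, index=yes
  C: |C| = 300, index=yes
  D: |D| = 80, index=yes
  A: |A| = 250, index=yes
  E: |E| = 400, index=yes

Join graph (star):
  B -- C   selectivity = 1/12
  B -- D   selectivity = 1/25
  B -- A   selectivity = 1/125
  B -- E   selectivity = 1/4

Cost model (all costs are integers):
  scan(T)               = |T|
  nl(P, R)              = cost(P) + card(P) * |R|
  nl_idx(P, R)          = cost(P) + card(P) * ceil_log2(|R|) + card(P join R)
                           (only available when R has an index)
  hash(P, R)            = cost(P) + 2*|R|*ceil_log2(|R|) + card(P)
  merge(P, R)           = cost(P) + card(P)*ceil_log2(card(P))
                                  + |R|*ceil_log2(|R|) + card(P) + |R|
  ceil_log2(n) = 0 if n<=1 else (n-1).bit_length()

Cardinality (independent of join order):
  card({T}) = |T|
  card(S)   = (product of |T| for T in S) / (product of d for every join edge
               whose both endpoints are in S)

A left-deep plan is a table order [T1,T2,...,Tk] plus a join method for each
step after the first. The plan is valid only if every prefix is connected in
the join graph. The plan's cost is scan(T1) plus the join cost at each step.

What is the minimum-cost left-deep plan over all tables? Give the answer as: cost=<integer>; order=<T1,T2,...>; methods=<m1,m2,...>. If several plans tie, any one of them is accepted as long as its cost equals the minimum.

cost=49600; order=B,A,D,C,E; methods=nl_idx,hash,hash,hash

Selinger DP (subsets sized 1..n):
  {B}: scan cost=200, card=200
  {C}: scan cost=300, card=300
  {D}: scan cost=80, card=80
  {A}: scan cost=250, card=250
  {E}: scan cost=400, card=400
  {BC}: card=5000; try (B,hash)→3800, (C,merge)→5000, (B,merge)→5100, (C,hash)→5800, (C,nl_idx)→7000, (B,nl_idx)→7700 …(+2); best=3800 via (B,hash)
  {BD}: card=640; try (B,nl_idx)→1360, (D,hash)→1520, (D,nl_idx)→2240, (B,merge)→2520, (D,merge)→2640, (B,hash)→3360 …(+2); best=1360 via (B,nl_idx)
  {AB}: card=400; try (A,nl_idx)→2200, (B,nl_idx)→2650, (B,hash)→3700, (A,merge)→4250, (B,merge)→4300, (A,hash)→4400 …(+2); best=2200 via (A,nl_idx)
  {BE}: card=20000; try (B,hash)→4000, (E,merge)→6000, (B,merge)→6200, (E,hash)→7600, (E,nl_idx)→22000, (B,nl_idx)→23600 …(+2); best=4000 via (B,hash)
  {BCD}: card=16000; try (C,hash)→7400, (D,hash)→9920, (C,merge)→11400, (C,nl_idx)→23120, (D,nl_idx)→54800, (D,merge)→74440 …(+2); best=7400 via (C,hash)
  {ABC}: card=10000; try (C,hash)→8000, (C,merge)→9200, (A,hash)→12800, (C,nl_idx)→15800, (A,nl_idx)→53800, (A,merge)→76050 …(+2); best=8000 via (C,hash)
  {BCE}: card=500000; try (E,hash)→16000, (C,hash)→29400, (E,merge)→77800, (C,merge)→327000, (E,nl_idx)→548800, (C,nl_idx)→684000 …(+2); best=16000 via (E,hash)
  {ABD}: card=1280; try (D,hash)→3720, (A,hash)→6000, (D,nl_idx)→6280, (D,merge)→6840, (A,nl_idx)→7760, (A,merge)→10650 …(+2); best=3720 via (D,hash)
  {BDE}: card=64000; try (E,hash)→9200, (E,merge)→12400, (D,hash)→25120, (E,nl_idx)→71120, (D,nl_idx)→208000, (E,nl)→257360 …(+2); best=9200 via (E,hash)
  {ABE}: card=40000; try (E,hash)→9800, (E,merge)→10200, (A,hash)→28000, (E,nl_idx)→45800, (E,nl)→162200, (A,nl_idx)→204000 …(+2); best=9800 via (E,hash)
  {ABCD}: card=32000; try (C,hash)→10400, (D,hash)→19120, (C,merge)→22080, (A,hash)→27400, (C,nl_idx)→47240, (D,nl_idx)→110000 …(+6); best=10400 via (C,hash)
  {BCDE}: card=1600000; try (E,hash)→30600, (C,hash)→78600, (E,merge)→251400, (D,hash)→517120, (C,merge)→1100200, (E,nl_idx)→1751400 …(+6); best=30600 via (E,hash)
  {ABCE}: card=1000000; try (E,hash)→25200, (C,hash)→55200, (E,merge)→162000, (A,hash)→520000, (C,merge)→692800, (E,nl_idx)→1098000 …(+6); best=25200 via (E,hash)
  {ABDE}: card=128000; try (E,hash)→12200, (E,merge)→23080, (D,hash)→50920, (A,hash)→77200, (E,nl_idx)→143240, (D,nl_idx)→417800 …(+6); best=12200 via (E,hash)
  {ABCDE}: card=3200000; try (E,hash)→49600, (C,hash)→145600, (E,merge)→526400, (D,hash)→1026320, (A,hash)→1634600, (C,merge)→2319200 …(+10); best=49600 via (E,hash)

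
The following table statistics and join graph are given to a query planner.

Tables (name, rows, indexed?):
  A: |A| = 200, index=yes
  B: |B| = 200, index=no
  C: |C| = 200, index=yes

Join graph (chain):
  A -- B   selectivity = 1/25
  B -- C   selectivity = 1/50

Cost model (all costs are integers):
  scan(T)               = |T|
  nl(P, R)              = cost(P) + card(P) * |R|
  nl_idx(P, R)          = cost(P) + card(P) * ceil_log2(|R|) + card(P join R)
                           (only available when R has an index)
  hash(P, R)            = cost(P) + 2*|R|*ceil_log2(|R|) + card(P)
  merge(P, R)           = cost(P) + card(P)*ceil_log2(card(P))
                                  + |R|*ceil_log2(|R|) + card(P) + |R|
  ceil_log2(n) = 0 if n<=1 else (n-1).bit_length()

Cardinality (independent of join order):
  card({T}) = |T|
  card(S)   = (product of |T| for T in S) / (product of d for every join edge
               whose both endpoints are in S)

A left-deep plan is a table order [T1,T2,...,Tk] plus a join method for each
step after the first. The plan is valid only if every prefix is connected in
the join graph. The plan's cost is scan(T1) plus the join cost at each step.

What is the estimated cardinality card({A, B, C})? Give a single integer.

Tables in S: A(200), B(200), C(200)
Edges inside S: A-B(d=25), B-C(d=50)
numerator = 200 * 200 * 200 = 8000000
denominator = 25 * 50 = 1250
card(S) = 8000000 / 1250 = 6400

6400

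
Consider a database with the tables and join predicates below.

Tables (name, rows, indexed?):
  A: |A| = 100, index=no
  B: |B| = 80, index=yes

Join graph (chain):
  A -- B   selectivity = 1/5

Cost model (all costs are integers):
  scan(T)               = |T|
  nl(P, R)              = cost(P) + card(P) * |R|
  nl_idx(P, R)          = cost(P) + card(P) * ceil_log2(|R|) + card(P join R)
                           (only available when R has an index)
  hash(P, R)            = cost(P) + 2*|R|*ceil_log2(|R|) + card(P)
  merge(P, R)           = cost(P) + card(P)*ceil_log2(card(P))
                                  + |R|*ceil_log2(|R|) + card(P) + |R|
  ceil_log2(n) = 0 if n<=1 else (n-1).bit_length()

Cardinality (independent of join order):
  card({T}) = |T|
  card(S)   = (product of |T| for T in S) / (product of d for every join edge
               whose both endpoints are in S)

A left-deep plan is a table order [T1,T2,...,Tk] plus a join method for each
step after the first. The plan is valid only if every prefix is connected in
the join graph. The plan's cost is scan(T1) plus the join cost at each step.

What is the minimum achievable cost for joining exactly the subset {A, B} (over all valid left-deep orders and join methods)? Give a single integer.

1320

Selinger DP over subsets of {A,B}:
  {A}: scan cost=100, card=100
  {B}: scan cost=80, card=80
  {AB}: card=1600; try (B,hash)→1320, (A,merge)→1520, (B,merge)→1540, (A,hash)→1560, (B,nl_idx)→2400, (A,nl)→8080 …(+1); best=1320 via (B,hash)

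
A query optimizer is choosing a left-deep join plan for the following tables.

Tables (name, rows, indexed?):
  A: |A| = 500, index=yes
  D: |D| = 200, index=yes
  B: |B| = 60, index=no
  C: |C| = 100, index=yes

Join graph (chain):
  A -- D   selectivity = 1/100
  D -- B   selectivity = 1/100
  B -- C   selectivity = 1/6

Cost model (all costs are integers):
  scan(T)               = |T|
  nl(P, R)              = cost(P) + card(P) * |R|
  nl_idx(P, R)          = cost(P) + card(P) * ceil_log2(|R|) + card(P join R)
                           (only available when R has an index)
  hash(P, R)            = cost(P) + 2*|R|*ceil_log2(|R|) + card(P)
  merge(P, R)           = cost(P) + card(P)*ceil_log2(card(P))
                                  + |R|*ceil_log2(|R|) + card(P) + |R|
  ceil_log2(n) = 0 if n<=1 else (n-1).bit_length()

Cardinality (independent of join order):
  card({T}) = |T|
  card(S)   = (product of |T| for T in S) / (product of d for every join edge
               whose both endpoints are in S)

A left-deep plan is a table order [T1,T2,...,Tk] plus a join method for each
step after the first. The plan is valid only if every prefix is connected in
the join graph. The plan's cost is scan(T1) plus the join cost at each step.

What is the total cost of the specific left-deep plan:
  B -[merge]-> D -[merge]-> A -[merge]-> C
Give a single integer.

step 1: scan B: cost=60, card=60
step 2: join D via merge
    card(P join D) = 60*200/(100) = 120
    cost = 60 + 60*6 + 200*8 + 60 + 200 = 2280
step 3: join A via merge
    card(P join A) = 120*500/(100) = 600
    cost = 2280 + 120*7 + 500*9 + 120 + 500 = 8240
step 4: join C via merge
    card(P join C) = 600*100/(6) = 10000
    cost = 8240 + 600*10 + 100*7 + 600 + 100 = 15640

15640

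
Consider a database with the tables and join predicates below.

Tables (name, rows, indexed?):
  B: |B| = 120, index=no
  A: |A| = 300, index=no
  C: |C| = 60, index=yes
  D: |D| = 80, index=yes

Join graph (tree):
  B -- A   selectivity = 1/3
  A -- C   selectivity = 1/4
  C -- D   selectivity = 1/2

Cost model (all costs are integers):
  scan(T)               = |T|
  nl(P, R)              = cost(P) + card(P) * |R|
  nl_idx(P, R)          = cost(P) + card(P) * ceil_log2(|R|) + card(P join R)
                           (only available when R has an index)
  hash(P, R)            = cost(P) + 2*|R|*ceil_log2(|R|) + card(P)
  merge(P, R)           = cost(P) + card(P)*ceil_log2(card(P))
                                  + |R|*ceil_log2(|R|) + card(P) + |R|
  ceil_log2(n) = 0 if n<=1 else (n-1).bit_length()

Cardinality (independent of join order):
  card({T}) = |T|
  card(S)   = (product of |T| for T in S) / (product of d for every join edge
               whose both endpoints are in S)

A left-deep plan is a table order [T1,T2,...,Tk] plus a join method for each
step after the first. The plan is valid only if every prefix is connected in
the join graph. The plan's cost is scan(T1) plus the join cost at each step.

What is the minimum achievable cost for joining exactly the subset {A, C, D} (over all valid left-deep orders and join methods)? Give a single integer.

Selinger DP over subsets of {A,C,D}:
  {A}: scan cost=300, card=300
  {C}: scan cost=60, card=60
  {D}: scan cost=80, card=80
  {AC}: card=4500; try (C,hash)→1320, (A,merge)→3480, (C,merge)→3720, (A,hash)→5520, (C,nl_idx)→6600, (A,nl)→18060 …(+1); best=1320 via (C,hash)
  {CD}: card=2400; try (C,hash)→880, (D,merge)→1120, (C,merge)→1140, (D,hash)→1240, (D,nl_idx)→2880, (C,nl_idx)→2960 …(+2); best=880 via (C,hash)
  {ACD}: card=180000; try (D,hash)→6940, (A,hash)→8680, (A,merge)→35080, (D,merge)→64960, (D,nl_idx)→212820, (D,nl)→361320 …(+1); best=6940 via (D,hash)

6940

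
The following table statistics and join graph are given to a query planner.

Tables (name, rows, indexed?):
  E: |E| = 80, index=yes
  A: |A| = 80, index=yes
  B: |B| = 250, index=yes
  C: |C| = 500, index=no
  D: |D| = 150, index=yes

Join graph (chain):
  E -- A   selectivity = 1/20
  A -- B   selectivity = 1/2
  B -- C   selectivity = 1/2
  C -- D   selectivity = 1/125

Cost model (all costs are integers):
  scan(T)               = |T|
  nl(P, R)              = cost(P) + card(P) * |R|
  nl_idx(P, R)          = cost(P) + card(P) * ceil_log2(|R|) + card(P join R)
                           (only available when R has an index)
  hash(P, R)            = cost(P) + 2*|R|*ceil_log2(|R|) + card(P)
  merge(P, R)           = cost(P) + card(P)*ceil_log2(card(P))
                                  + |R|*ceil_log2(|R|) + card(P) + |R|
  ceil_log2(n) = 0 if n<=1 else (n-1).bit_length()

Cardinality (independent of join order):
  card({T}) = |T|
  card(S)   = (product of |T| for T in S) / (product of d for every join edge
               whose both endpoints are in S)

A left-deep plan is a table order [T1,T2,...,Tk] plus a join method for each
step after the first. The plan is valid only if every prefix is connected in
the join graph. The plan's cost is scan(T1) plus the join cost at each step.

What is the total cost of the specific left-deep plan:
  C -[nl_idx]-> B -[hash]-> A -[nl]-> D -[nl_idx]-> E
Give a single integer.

step 1: scan C: cost=500, card=500
step 2: join B via nl_idx
    card(P join B) = 500*250/(2) = 62500
    cost = 500 + 500*8 + 62500 = 67000
step 3: join A via hash
    card(P join A) = 62500*80/(2) = 2500000
    cost = 67000 + 2*80*7 + 62500 = 130620
step 4: join D via nl
    card(P join D) = 2500000*150/(125) = 3000000
    cost = 130620 + 2500000*150 = 375130620
step 5: join E via nl_idx
    card(P join E) = 3000000*80/(20) = 12000000
    cost = 375130620 + 3000000*7 + 12000000 = 408130620

408130620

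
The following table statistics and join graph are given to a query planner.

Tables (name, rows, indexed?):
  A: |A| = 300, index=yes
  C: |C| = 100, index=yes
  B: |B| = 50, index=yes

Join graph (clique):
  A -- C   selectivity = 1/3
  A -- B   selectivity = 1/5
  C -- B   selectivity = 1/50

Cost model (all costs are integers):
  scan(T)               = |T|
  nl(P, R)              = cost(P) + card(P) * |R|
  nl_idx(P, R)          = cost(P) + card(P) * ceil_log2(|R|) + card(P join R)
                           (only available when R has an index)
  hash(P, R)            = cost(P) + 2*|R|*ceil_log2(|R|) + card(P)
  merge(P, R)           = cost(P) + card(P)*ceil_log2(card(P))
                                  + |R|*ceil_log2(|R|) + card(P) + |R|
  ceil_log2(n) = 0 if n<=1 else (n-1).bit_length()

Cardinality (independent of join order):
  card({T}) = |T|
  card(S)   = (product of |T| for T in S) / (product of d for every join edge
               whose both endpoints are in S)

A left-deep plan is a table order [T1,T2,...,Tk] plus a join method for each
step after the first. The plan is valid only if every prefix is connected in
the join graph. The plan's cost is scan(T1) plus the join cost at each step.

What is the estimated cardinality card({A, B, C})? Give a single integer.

Tables in S: A(300), B(50), C(100)
Edges inside S: A-C(d=3), A-B(d=5), C-B(d=50)
numerator = 300 * 50 * 100 = 1500000
denominator = 3 * 5 * 50 = 750
card(S) = 1500000 / 750 = 2000

2000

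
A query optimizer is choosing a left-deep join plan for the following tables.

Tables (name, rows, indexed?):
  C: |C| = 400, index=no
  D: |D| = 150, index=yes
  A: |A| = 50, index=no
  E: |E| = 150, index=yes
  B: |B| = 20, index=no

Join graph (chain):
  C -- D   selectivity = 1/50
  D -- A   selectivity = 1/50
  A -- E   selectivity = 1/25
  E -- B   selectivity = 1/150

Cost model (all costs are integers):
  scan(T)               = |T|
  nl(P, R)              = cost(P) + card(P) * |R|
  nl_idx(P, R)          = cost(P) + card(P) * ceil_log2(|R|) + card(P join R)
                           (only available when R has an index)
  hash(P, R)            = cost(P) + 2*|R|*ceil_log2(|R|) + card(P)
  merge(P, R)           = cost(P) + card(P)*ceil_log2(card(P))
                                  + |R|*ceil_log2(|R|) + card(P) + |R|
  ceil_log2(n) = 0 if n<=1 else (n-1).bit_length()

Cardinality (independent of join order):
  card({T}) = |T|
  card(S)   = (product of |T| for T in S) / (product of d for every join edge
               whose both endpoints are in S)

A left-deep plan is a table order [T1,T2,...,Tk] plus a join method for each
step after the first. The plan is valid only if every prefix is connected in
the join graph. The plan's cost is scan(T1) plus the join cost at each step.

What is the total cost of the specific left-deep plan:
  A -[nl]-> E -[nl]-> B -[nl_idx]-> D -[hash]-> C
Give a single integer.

step 1: scan A: cost=50, card=50
step 2: join E via nl
    card(P join E) = 50*150/(25) = 300
    cost = 50 + 50*150 = 7550
step 3: join B via nl
    card(P join B) = 300*20/(150) = 40
    cost = 7550 + 300*20 = 13550
step 4: join D via nl_idx
    card(P join D) = 40*150/(50) = 120
    cost = 13550 + 40*8 + 120 = 13990
step 5: join C via hash
    card(P join C) = 120*400/(50) = 960
    cost = 13990 + 2*400*9 + 120 = 21310

21310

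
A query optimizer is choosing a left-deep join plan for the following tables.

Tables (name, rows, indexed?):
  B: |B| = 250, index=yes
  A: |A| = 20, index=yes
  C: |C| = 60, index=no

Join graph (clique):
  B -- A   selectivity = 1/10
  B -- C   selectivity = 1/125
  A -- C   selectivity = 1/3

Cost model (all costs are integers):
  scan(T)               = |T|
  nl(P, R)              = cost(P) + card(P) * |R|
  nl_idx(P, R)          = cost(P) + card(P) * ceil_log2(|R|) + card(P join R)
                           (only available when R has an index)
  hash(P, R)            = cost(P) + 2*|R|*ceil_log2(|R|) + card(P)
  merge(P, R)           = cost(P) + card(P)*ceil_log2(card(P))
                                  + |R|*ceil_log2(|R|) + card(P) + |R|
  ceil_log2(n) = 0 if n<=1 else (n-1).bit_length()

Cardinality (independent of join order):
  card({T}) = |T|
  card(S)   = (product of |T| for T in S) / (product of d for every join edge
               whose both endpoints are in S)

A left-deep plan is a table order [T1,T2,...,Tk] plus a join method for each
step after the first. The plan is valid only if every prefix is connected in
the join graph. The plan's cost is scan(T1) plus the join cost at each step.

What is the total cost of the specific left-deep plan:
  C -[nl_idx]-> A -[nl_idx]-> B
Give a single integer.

step 1: scan C: cost=60, card=60
step 2: join A via nl_idx
    card(P join A) = 60*20/(3) = 400
    cost = 60 + 60*5 + 400 = 760
step 3: join B via nl_idx
    card(P join B) = 400*250/(10*125) = 80
    cost = 760 + 400*8 + 80 = 4040

4040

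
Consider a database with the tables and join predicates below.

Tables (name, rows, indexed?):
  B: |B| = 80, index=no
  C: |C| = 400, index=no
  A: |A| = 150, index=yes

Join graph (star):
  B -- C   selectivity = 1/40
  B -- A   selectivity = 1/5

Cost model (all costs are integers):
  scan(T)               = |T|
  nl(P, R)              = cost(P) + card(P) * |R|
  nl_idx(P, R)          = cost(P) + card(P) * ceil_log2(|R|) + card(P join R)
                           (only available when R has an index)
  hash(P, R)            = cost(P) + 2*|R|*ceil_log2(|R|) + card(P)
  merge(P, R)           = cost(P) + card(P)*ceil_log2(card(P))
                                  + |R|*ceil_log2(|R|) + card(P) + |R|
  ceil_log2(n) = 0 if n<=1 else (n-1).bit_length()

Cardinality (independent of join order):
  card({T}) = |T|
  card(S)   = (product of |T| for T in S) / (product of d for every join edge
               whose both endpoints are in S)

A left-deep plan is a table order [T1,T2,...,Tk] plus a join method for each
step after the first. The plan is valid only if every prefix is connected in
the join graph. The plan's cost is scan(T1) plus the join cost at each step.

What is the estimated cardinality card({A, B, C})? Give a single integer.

24000

Tables in S: A(150), B(80), C(400)
Edges inside S: B-C(d=40), B-A(d=5)
numerator = 150 * 80 * 400 = 4800000
denominator = 40 * 5 = 200
card(S) = 4800000 / 200 = 24000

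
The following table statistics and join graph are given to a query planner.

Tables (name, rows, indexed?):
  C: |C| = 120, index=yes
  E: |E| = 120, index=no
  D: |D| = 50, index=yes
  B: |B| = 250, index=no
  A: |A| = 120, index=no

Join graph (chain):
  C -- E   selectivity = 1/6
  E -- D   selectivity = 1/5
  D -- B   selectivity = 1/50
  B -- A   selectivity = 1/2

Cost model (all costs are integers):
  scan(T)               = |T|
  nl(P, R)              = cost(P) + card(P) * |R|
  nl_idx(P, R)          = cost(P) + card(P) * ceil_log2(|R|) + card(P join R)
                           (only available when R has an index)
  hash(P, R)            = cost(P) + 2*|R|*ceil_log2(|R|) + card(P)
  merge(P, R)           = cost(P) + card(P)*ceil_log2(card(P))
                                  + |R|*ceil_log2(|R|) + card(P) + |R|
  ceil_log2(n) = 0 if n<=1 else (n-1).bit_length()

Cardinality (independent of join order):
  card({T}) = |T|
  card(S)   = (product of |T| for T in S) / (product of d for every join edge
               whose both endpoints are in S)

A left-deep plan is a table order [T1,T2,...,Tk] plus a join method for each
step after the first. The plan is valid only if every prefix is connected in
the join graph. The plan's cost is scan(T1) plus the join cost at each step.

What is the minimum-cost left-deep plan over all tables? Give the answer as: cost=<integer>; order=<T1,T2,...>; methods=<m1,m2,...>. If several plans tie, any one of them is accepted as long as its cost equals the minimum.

cost=132390; order=B,D,E,C,A; methods=hash,hash,hash,hash

Selinger DP (subsets sized 1..n):
  {C}: scan cost=120, card=120
  {E}: scan cost=120, card=120
  {D}: scan cost=50, card=50
  {B}: scan cost=250, card=250
  {A}: scan cost=120, card=120
  {CE}: card=2400; try (E,hash)→1920, (C,hash)→1920, (E,merge)→2040, (C,merge)→2040, (C,nl_idx)→3360, (E,nl)→14520 …(+1); best=1920 via (E,hash)
  {DE}: card=1200; try (D,hash)→840, (E,merge)→1360, (D,merge)→1430, (E,hash)→1780, (D,nl_idx)→2040, (E,nl)→6050 …(+1); best=840 via (D,hash)
  {BD}: card=250; try (D,hash)→1100, (D,nl_idx)→2000, (B,merge)→2650, (D,merge)→2850, (B,hash)→4100, (B,nl)→12550 …(+1); best=1100 via (D,hash)
  {AB}: card=15000; try (A,hash)→2180, (B,merge)→3330, (A,merge)→3460, (B,hash)→4240, (B,nl)→30120, (A,nl)→30250; best=2180 via (A,hash)
  {CDE}: card=24000; try (C,hash)→3720, (D,hash)→4920, (C,merge)→16200, (C,nl_idx)→33240, (D,merge)→33470, (D,nl_idx)→40320 …(+2); best=3720 via (C,hash)
  {BDE}: card=6000; try (E,hash)→3030, (E,merge)→4310, (B,hash)→6040, (B,merge)→17490, (E,nl)→31100, (B,nl)→300840; best=3030 via (E,hash)
  {ABD}: card=15000; try (A,hash)→3030, (A,merge)→4310, (D,hash)→17780, (A,nl)→31100, (D,nl_idx)→107180, (D,merge)→227530 …(+1); best=3030 via (A,hash)
  {BCDE}: card=120000; try (C,hash)→10710, (B,hash)→31720, (C,merge)→87990, (C,nl_idx)→165030, (B,merge)→389970, (C,nl)→723030 …(+1); best=10710 via (C,hash)
  {ABDE}: card=360000; try (A,hash)→10710, (E,hash)→19710, (A,merge)→87990, (E,merge)→228990, (A,nl)→723030, (E,nl)→1803030; best=10710 via (A,hash)
  {ABCDE}: card=7200000; try (A,hash)→132390, (C,hash)→372390, (A,merge)→2171670, (C,merge)→7211670, (C,nl_idx)→9730710, (A,nl)→14410710 …(+1); best=132390 via (A,hash)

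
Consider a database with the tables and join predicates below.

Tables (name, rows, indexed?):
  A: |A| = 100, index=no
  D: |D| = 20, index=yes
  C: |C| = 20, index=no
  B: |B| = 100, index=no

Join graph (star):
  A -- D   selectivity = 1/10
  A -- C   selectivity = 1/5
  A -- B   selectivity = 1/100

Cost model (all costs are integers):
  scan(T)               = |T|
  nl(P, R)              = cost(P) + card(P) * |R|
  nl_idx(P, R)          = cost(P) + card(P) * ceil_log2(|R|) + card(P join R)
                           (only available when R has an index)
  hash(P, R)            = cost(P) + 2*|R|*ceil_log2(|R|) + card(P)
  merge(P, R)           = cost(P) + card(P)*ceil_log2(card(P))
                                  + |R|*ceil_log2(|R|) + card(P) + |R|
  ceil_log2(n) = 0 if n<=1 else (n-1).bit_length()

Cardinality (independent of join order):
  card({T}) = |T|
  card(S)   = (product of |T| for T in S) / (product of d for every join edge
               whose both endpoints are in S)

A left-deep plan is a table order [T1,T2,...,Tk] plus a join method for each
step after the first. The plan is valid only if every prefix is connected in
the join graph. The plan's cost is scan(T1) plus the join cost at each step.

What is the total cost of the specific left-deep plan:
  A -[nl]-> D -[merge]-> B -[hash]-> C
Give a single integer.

5100

step 1: scan A: cost=100, card=100
step 2: join D via nl
    card(P join D) = 100*20/(10) = 200
    cost = 100 + 100*20 = 2100
step 3: join B via merge
    card(P join B) = 200*100/(100) = 200
    cost = 2100 + 200*8 + 100*7 + 200 + 100 = 4700
step 4: join C via hash
    card(P join C) = 200*20/(5) = 800
    cost = 4700 + 2*20*5 + 200 = 5100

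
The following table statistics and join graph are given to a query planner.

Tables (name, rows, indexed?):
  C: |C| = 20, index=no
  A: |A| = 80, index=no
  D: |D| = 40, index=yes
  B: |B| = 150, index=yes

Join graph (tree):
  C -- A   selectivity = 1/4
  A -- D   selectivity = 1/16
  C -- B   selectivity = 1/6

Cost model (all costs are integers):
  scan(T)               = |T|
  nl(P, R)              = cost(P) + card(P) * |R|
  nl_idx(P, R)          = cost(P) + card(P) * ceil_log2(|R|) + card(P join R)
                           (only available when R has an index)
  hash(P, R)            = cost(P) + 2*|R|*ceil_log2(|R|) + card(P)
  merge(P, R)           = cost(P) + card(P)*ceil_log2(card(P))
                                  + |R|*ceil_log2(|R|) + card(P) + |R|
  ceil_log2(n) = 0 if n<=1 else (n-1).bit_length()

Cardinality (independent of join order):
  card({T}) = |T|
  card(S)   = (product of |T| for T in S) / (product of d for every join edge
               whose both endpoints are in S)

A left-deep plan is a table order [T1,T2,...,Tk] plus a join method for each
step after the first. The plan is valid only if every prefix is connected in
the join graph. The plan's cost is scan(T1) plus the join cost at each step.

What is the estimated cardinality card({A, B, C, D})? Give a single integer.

25000

Tables in S: A(80), B(150), C(20), D(40)
Edges inside S: C-A(d=4), A-D(d=16), C-B(d=6)
numerator = 80 * 150 * 20 * 40 = 9600000
denominator = 4 * 16 * 6 = 384
card(S) = 9600000 / 384 = 25000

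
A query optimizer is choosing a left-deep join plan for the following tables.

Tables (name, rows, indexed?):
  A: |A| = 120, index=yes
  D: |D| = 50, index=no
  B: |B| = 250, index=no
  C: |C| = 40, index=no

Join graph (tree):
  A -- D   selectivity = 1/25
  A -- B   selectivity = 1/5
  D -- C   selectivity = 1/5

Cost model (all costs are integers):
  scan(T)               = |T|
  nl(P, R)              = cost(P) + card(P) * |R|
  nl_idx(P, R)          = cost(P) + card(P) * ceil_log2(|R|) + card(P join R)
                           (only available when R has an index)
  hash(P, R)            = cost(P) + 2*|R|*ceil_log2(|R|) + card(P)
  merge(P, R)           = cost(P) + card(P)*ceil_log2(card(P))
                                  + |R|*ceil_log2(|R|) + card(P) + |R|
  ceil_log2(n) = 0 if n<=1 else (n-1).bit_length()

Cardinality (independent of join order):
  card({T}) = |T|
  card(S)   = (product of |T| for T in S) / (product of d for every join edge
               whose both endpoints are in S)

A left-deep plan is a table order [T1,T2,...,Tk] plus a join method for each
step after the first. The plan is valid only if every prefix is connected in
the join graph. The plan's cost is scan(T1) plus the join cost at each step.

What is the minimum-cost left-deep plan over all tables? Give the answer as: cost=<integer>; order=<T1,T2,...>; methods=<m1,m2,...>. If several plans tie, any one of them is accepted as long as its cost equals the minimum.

cost=7280; order=D,A,C,B; methods=nl_idx,hash,hash

Selinger DP (subsets sized 1..n):
  {A}: scan cost=120, card=120
  {D}: scan cost=50, card=50
  {B}: scan cost=250, card=250
  {C}: scan cost=40, card=40
  {AD}: card=240; try (A,nl_idx)→640, (D,hash)→840, (A,merge)→1360, (D,merge)→1430, (A,hash)→1780, (A,nl)→6050 …(+1); best=640 via (A,nl_idx)
  {AB}: card=6000; try (A,hash)→2180, (B,merge)→3330, (A,merge)→3460, (B,hash)→4240, (A,nl_idx)→8000, (B,nl)→30120 …(+1); best=2180 via (A,hash)
  {CD}: card=400; try (C,hash)→580, (D,merge)→670, (D,hash)→680, (C,merge)→680, (D,nl)→2040, (C,nl)→2050; best=580 via (C,hash)
  {ABD}: card=12000; try (B,hash)→4880, (B,merge)→5050, (D,hash)→8780, (B,nl)→60640, (D,merge)→86530, (D,nl)→302180; best=4880 via (B,hash)
  {ACD}: card=1920; try (C,hash)→1360, (A,hash)→2660, (C,merge)→3080, (A,nl_idx)→5300, (A,merge)→5540, (C,nl)→10240 …(+1); best=1360 via (C,hash)
  {ABCD}: card=96000; try (B,hash)→7280, (C,hash)→17360, (B,merge)→26650, (C,merge)→185160, (B,nl)→481360, (C,nl)→484880; best=7280 via (B,hash)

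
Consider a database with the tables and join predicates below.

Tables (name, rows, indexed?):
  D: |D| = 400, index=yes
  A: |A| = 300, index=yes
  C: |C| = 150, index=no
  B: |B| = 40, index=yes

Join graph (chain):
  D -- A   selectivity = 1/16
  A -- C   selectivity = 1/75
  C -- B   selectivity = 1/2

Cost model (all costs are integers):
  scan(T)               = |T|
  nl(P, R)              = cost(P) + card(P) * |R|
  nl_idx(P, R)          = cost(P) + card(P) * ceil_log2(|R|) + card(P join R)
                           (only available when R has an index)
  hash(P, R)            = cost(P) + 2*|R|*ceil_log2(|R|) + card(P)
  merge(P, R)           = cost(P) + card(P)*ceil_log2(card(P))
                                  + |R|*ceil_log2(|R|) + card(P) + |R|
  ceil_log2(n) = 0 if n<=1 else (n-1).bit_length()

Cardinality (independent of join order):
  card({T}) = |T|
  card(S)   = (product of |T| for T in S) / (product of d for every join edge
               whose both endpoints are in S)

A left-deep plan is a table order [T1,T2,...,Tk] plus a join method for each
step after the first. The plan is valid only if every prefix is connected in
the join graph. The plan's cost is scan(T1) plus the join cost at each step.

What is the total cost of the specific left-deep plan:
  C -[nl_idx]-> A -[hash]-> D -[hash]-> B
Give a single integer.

25380

step 1: scan C: cost=150, card=150
step 2: join A via nl_idx
    card(P join A) = 150*300/(75) = 600
    cost = 150 + 150*9 + 600 = 2100
step 3: join D via hash
    card(P join D) = 600*400/(16) = 15000
    cost = 2100 + 2*400*9 + 600 = 9900
step 4: join B via hash
    card(P join B) = 15000*40/(2) = 300000
    cost = 9900 + 2*40*6 + 15000 = 25380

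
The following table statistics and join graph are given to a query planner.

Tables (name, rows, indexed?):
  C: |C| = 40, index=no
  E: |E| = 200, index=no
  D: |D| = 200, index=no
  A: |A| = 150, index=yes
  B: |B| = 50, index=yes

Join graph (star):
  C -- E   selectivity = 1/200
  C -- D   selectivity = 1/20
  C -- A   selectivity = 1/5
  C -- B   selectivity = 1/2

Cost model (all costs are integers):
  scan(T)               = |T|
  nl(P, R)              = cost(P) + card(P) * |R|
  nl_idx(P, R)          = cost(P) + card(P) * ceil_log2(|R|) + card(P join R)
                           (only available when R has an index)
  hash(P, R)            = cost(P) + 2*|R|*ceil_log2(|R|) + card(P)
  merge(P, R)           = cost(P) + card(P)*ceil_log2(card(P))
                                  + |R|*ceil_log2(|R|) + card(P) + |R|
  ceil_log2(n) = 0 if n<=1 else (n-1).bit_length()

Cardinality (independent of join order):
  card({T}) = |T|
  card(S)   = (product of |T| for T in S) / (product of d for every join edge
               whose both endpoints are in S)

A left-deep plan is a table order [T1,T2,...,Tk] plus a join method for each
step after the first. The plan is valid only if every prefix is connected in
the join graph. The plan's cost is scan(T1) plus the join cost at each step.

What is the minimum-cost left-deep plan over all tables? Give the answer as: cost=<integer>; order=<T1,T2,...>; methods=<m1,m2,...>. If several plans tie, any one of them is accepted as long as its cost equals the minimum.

cost=16360; order=E,C,D,B,A; methods=hash,merge,hash,hash

Selinger DP (subsets sized 1..n):
  {C}: scan cost=40, card=40
  {E}: scan cost=200, card=200
  {D}: scan cost=200, card=200
  {A}: scan cost=150, card=150
  {B}: scan cost=50, card=50
  {CE}: card=40; try (C,hash)→880, (E,merge)→2120, (C,merge)→2280, (E,hash)→3280, (E,nl)→8040, (C,nl)→8200; best=880 via (C,hash)
  {CD}: card=400; try (C,hash)→880, (D,merge)→2120, (C,merge)→2280, (D,hash)→3280, (D,nl)→8040, (C,nl)→8200; best=880 via (C,hash)
  {AC}: card=1200; try (C,hash)→780, (A,nl_idx)→1560, (A,merge)→1670, (C,merge)→1780, (A,hash)→2480, (A,nl)→6040 …(+1); best=780 via (C,hash)
  {BC}: card=1000; try (C,hash)→580, (B,merge)→670, (C,merge)→680, (B,hash)→680, (B,nl_idx)→1280, (B,nl)→2040 …(+1); best=580 via (C,hash)
  {CDE}: card=400; try (D,merge)→2960, (D,hash)→4120, (E,hash)→4480, (E,merge)→6680, (D,nl)→8880, (E,nl)→80880; best=2960 via (D,merge)
  {ACE}: card=1200; try (A,nl_idx)→2400, (A,merge)→2510, (A,hash)→3320, (E,hash)→5180, (A,nl)→6880, (E,merge)→16980 …(+1); best=2400 via (A,nl_idx)
  {BCE}: card=1000; try (B,merge)→1510, (B,hash)→1520, (B,nl_idx)→2120, (B,nl)→2880, (E,hash)→4780, (E,merge)→13380 …(+1); best=1510 via (B,merge)
  {ACD}: card=12000; try (A,hash)→3680, (D,hash)→5180, (A,merge)→6230, (A,nl_idx)→16080, (D,merge)→16980, (A,nl)→60880 …(+1); best=3680 via (A,hash)
  {BCD}: card=10000; try (B,hash)→1880, (D,hash)→4780, (B,merge)→5230, (B,nl_idx)→13280, (D,merge)→13380, (B,nl)→20880 …(+1); best=1880 via (B,hash)
  {ABC}: card=30000; try (B,hash)→2580, (A,hash)→3980, (A,merge)→12930, (B,merge)→15530, (B,nl_idx)→37980, (A,nl_idx)→38580 …(+2); best=2580 via (B,hash)
  {ACDE}: card=12000; try (A,hash)→5760, (D,hash)→6800, (A,merge)→8310, (A,nl_idx)→18160, (D,merge)→18600, (E,hash)→18880 …(+4); best=5760 via (A,hash)
  {BCDE}: card=10000; try (B,hash)→3960, (D,hash)→5710, (B,merge)→7310, (D,merge)→14310, (E,hash)→15080, (B,nl_idx)→15360 …(+4); best=3960 via (B,hash)
  {ABCE}: card=30000; try (B,hash)→4200, (A,hash)→4910, (A,merge)→13860, (B,merge)→17150, (E,hash)→35780, (A,nl_idx)→39510 …(+5); best=4200 via (B,hash)
  {ABCD}: card=300000; try (A,hash)→14280, (B,hash)→16280, (D,hash)→35780, (A,merge)→153230, (B,merge)→184030, (B,nl_idx)→375680 …(+5); best=14280 via (A,hash)
  {ABCDE}: card=300000; try (A,hash)→16360, (B,hash)→18360, (D,hash)→37400, (A,merge)→155310, (B,merge)→186110, (E,hash)→317480 …(+8); best=16360 via (A,hash)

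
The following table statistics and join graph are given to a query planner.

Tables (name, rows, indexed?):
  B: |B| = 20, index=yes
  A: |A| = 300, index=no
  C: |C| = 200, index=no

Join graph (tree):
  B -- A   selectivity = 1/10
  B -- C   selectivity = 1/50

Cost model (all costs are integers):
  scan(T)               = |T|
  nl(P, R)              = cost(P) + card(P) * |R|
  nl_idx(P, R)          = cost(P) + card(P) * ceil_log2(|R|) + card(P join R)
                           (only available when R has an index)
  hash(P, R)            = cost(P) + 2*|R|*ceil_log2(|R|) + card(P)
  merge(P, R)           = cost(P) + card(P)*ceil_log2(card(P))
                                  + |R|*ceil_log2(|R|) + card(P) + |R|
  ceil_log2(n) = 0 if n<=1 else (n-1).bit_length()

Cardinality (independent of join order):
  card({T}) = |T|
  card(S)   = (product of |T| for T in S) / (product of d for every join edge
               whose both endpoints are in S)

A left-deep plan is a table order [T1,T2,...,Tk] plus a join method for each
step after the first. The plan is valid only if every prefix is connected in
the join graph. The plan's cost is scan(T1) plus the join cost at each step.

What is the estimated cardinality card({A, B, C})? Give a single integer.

Tables in S: A(300), B(20), C(200)
Edges inside S: B-A(d=10), B-C(d=50)
numerator = 300 * 20 * 200 = 1200000
denominator = 10 * 50 = 500
card(S) = 1200000 / 500 = 2400

2400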